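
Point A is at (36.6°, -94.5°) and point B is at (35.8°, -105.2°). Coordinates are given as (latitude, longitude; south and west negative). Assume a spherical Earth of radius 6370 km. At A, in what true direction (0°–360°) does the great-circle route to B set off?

267.9°

N = sin Δλ·cos φ₂ = -0.1506;  D = cos φ₁ sin φ₂ − sin φ₁ cos φ₂ cos Δλ = -0.0056
initial course = atan2(N, D) = 267.89°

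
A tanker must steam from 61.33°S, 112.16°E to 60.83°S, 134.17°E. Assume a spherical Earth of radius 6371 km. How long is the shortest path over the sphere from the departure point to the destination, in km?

1179 km

cos σ = sin φ₁ sin φ₂ + cos φ₁ cos φ₂ cos Δλ
      = sin(-61.33°)sin(-60.83°) + cos(-61.33°)cos(-60.83°)cos(22.01°) = 0.9829
σ = 10.605° → d = Rσ = 6371·0.18509 = 1179 km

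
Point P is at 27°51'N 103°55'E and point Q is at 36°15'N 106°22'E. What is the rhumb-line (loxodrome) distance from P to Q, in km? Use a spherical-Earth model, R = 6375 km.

963 km

Δψ = ln[tan(π/4+φ₂/2)/tan(π/4+φ₁/2)] = +0.1732;  Δφ = +0.1466 rad,  Δλ = +0.0428 rad
q = Δφ/Δψ = 0.8462
d = R·√(Δφ² + q²Δλ²) = 6375·0.15101 = 963 km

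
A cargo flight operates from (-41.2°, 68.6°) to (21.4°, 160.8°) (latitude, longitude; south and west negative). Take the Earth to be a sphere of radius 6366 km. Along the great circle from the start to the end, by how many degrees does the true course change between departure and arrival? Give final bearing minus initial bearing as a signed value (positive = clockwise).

Initial bearing θ₁ = atan2(sin Δλ cos φ₂, cos φ₁ sin φ₂ − sin φ₁ cos φ₂ cos Δλ) = 74.90°
Final bearing θ₂ = (initial bearing from the destination back to the start) + 180° = 51.28°
Δθ = θ₂ − θ₁ = -23.6°

-23.6°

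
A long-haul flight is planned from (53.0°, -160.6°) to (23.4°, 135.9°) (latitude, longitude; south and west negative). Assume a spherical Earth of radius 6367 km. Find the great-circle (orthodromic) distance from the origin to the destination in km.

cos σ = sin φ₁ sin φ₂ + cos φ₁ cos φ₂ cos Δλ
      = sin(53.00°)sin(23.40°) + cos(53.00°)cos(23.40°)cos(-63.50°) = 0.5636
σ = 55.694° → d = Rσ = 6367·0.97203 = 6189 km

6189 km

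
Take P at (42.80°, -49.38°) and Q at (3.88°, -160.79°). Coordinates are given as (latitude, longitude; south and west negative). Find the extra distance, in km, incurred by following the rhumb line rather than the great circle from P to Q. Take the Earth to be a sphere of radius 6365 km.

Great circle: cos σ = sin φ₁ sin φ₂ + cos φ₁ cos φ₂ cos Δλ,  σ = 1.7939 rad → d_gc = 11418.1 km
Rhumb line: Δψ = -0.7603, q = Δφ/Δψ = 0.8934, d_rh = R√(Δφ²+q²Δλ²) = 11872.9 km
Excess = 11872.9 − 11418.1 = 454.8 ≈ 455 km

455 km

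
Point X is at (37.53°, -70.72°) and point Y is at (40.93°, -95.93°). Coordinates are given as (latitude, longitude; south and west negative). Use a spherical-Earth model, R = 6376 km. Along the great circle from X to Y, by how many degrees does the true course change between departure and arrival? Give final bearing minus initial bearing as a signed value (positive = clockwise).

Initial bearing θ₁ = atan2(sin Δλ cos φ₂, cos φ₁ sin φ₂ − sin φ₁ cos φ₂ cos Δλ) = 287.77°
Final bearing θ₂ = (initial bearing from the destination back to the start) + 180° = 271.67°
Δθ = θ₂ − θ₁ = -16.1°

-16.1°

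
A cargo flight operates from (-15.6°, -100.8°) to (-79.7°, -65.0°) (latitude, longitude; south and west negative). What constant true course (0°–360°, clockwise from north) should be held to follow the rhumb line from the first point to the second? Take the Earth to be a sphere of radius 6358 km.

Meridional parts: M(φ₁)=-0.2757, M(φ₂)=-2.4065 → ΔM = -2.1308;  Δλ = +0.6248 rad
tan C = Δλ / ΔM = -0.2932 → C = 163.66°

163.7°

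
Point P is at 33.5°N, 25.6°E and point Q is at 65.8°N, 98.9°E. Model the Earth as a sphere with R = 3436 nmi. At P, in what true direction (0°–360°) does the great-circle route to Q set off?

29.4°

θ = atan2( sin Δλ·cos φ₂ ,  cos φ₁ sin φ₂ − sin φ₁ cos φ₂ cos Δλ )
  = atan2(+0.3926, +0.6956) = 29.44°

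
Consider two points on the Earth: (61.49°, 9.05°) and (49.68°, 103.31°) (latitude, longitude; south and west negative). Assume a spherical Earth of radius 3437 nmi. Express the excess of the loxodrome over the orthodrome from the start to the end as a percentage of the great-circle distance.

Great circle: σ = 0.8671 rad → d_gc = Rσ = 2980.2 nmi
Rhumb: Δφ = -0.2061, Δλ = +1.6451, Δψ = -0.3682, q = Δφ/Δψ = 0.5599 → d_rh = R√(Δφ²+q²Δλ²) = 3244.0 nmi
Excess = (3244.0 − 2980.2) / 2980.2 = 263.8 / 2980.2 = 8.852% ≈ 8.9%

8.9%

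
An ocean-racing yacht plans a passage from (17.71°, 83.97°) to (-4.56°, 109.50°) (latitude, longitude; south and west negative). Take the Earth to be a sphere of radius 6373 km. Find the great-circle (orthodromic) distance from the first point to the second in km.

cos σ = sin φ₁ sin φ₂ + cos φ₁ cos φ₂ cos Δλ
      = sin(17.71°)sin(-4.56°) + cos(17.71°)cos(-4.56°)cos(25.53°) = 0.8327
σ = 33.624° → d = Rσ = 6373·0.58685 = 3740 km

3740 km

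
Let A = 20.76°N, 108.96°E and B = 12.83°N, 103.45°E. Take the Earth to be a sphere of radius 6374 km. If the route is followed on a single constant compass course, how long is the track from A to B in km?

1059 km

Rhumb course C = atan2(Δλ, Δψ) with Δψ = ln[tan(π/4+φ₂/2)/tan(π/4+φ₁/2)] = -0.1447, Δλ = -0.0962 → C = 213.61°
d = R·|Δφ| / |cos C| = 6374·0.13840 / 0.83286 = 1059 km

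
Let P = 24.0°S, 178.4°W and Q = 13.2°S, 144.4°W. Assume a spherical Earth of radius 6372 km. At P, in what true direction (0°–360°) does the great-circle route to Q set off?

θ = atan2( sin Δλ·cos φ₂ ,  cos φ₁ sin φ₂ − sin φ₁ cos φ₂ cos Δλ )
  = atan2(+0.5444, +0.1197) = 77.60°

77.6°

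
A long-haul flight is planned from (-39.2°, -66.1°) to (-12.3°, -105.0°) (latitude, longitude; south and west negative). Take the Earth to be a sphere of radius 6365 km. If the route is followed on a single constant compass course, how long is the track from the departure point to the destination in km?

Δψ = ln[tan(π/4+φ₂/2)/tan(π/4+φ₁/2)] = +0.5284;  Δφ = +0.4695 rad,  Δλ = -0.6789 rad
q = Δφ/Δψ = 0.8884
d = R·√(Δφ² + q²Δλ²) = 6365·0.76437 = 4865 km

4865 km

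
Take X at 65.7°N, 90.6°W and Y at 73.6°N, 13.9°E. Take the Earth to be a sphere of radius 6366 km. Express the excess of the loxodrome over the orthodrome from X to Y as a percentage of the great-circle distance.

13.8%

Great circle: σ = 0.5638 rad → d_gc = Rσ = 3589.1 km
Rhumb: Δφ = +0.1379, Δλ = +1.8239, Δψ = +0.4015, q = Δφ/Δψ = 0.3434 → d_rh = R√(Δφ²+q²Δλ²) = 4082.9 km
Excess = (4082.9 − 3589.1) / 3589.1 = 493.8 / 3589.1 = 13.76% ≈ 13.8%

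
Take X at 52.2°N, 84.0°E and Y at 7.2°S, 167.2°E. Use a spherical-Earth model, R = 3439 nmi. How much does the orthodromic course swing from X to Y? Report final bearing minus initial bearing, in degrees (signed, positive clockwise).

At departure: θ₁ = atan2(sin Δλ cos φ₂, cos φ₁ sin φ₂ − sin φ₁ cos φ₂ cos Δλ) = 99.77°
At arrival: θ₂ = atan2(sin Δλ cos φ₁, −cos φ₂ sin φ₁ + sin φ₂ cos φ₁ cos Δλ) = 142.50°
Δθ = θ₂ − θ₁ = +42.7°

+42.7°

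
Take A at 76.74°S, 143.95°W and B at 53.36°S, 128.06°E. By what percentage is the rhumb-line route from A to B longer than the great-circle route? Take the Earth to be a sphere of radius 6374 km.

8.7%

Great circle: σ = 0.6668 rad → d_gc = Rσ = 4250.1 km
Rhumb: Δφ = +0.4081, Δλ = -1.5357, Δψ = +1.0468, q = Δφ/Δψ = 0.3898 → d_rh = R√(Δφ²+q²Δλ²) = 4617.8 km
Excess = (4617.8 − 4250.1) / 4250.1 = 367.7 / 4250.1 = 8.652% ≈ 8.7%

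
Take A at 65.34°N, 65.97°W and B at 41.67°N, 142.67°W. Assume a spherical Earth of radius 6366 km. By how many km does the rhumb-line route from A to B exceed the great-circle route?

282 km

Great circle: cos σ = sin φ₁ sin φ₂ + cos φ₁ cos φ₂ cos Δλ,  σ = 0.8286 rad → d_gc = 5274.9 km
Rhumb line: Δψ = -0.7191, q = Δφ/Δψ = 0.5745, d_rh = R√(Δφ²+q²Δλ²) = 5557.2 km
Excess = 5557.2 − 5274.9 = 282.3 ≈ 282 km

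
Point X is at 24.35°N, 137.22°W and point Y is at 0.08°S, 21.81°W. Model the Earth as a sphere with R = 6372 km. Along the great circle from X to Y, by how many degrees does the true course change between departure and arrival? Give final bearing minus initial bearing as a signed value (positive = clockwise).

Initial bearing θ₁ = atan2(sin Δλ cos φ₂, cos φ₁ sin φ₂ − sin φ₁ cos φ₂ cos Δλ) = 79.00°
Final bearing θ₂ = (initial bearing from the destination back to the start) + 180° = 116.58°
Δθ = θ₂ − θ₁ = +37.6°

+37.6°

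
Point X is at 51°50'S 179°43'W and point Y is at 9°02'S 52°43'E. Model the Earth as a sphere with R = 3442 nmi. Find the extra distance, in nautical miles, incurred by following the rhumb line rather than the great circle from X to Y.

Great circle: cos σ = sin φ₁ sin φ₂ + cos φ₁ cos φ₂ cos Δλ,  σ = 1.8221 rad → d_gc = 6271.6 nmi
Rhumb line: Δψ = +0.9031, q = Δφ/Δψ = 0.8271, d_rh = R√(Δφ²+q²Δλ²) = 6840.3 nmi
Excess = 6840.3 − 6271.6 = 568.7 ≈ 569 nmi

569 nmi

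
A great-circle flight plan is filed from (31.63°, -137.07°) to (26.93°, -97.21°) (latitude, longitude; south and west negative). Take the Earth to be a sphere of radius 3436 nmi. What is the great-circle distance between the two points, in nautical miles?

2092 nmi

cos σ = sin φ₁ sin φ₂ + cos φ₁ cos φ₂ cos Δλ
      = sin(31.63°)sin(26.93°) + cos(31.63°)cos(26.93°)cos(39.86°) = 0.8202
σ = 34.892° → d = Rσ = 3436·0.60899 = 2092 nmi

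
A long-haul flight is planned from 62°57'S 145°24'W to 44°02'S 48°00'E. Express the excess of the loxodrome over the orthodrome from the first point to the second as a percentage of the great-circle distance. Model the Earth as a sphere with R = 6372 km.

36.3%

Great circle: σ = 1.2651 rad → d_gc = Rσ = 8061.0 km
Rhumb: Δφ = +0.3302, Δλ = -2.9077, Δψ = +0.5672, q = Δφ/Δψ = 0.5821 → d_rh = R√(Δφ²+q²Δλ²) = 10988.9 km
Excess = (10988.9 − 8061.0) / 8061.0 = 2927.9 / 8061.0 = 36.32% ≈ 36.3%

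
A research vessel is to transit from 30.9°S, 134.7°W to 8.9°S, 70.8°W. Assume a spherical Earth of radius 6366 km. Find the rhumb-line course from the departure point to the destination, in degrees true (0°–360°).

69.7°

Meridional parts: M(φ₁)=-0.5675, M(φ₂)=-0.1560 → ΔM = +0.4116;  Δλ = +1.1153 rad
tan C = Δλ / ΔM = +2.7098 → C = 69.74°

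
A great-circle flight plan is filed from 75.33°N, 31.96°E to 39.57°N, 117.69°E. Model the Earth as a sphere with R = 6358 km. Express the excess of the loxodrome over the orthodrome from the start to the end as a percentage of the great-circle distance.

7.3%

Great circle: σ = 0.8882 rad → d_gc = Rσ = 5647.3 km
Rhumb: Δφ = -0.6241, Δλ = +1.4963, Δψ = -1.2969, q = Δφ/Δψ = 0.4812 → d_rh = R√(Δφ²+q²Δλ²) = 6058.5 km
Excess = (6058.5 − 5647.3) / 5647.3 = 411.2 / 5647.3 = 7.28% ≈ 7.3%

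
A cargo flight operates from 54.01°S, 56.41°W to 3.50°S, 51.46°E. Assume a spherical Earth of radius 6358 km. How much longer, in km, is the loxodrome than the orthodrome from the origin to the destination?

Great circle: cos σ = sin φ₁ sin φ₂ + cos φ₁ cos φ₂ cos Δλ,  σ = 1.7018 rad → d_gc = 10819.80 km
Rhumb line: Δψ = +1.0633, q = Δφ/Δψ = 0.8290, d_rh = R√(Δφ²+q²Δλ²) = 11397.26 km
Excess = 11397.26 − 10819.80 = 577.46 ≈ 577 km

577 km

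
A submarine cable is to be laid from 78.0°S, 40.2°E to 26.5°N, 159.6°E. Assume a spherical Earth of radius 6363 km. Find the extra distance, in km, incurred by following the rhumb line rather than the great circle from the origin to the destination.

Great circle: cos σ = sin φ₁ sin φ₂ + cos φ₁ cos φ₂ cos Δλ,  σ = 2.1268 rad → d_gc = 13532.8 km
Rhumb line: Δψ = +2.7327, q = Δφ/Δψ = 0.6674, d_rh = R√(Δφ²+q²Δλ²) = 14594.6 km
Excess = 14594.6 − 13532.8 = 1061.8 ≈ 1062 km

1062 km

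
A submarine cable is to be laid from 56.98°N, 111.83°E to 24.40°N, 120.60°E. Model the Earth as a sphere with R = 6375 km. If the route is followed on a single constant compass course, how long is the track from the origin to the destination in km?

3695 km

Rhumb course C = atan2(Δλ, Δψ) with Δψ = ln[tan(π/4+φ₂/2)/tan(π/4+φ₁/2)] = -0.7767, Δλ = +0.1531 → C = 168.85°
d = R·|Δφ| / |cos C| = 6375·0.56863 / 0.98113 = 3695 km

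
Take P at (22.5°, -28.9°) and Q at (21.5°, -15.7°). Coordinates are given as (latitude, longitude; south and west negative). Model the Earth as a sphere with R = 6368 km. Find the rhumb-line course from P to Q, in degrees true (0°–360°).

94.7°

Meridional parts: M(φ₁)=+0.4032, M(φ₂)=+0.3844 → ΔM = -0.0188;  Δλ = +0.2304 rad
tan C = Δλ / ΔM = -12.2386 → C = 94.67°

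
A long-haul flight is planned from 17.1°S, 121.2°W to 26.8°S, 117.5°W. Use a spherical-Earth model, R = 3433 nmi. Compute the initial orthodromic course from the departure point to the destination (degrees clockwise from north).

θ = atan2( sin Δλ·cos φ₂ ,  cos φ₁ sin φ₂ − sin φ₁ cos φ₂ cos Δλ )
  = atan2(+0.0576, -0.1690) = 161.18°

161.2°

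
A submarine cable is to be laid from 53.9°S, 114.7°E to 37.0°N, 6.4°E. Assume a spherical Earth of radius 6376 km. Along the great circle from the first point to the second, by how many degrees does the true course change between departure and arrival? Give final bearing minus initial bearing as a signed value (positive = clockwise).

+32.3°

Initial bearing θ₁ = atan2(sin Δλ cos φ₂, cos φ₁ sin φ₂ − sin φ₁ cos φ₂ cos Δλ) = 281.33°
Final bearing θ₂ = (initial bearing from the destination back to the start) + 180° = 313.67°
Δθ = θ₂ − θ₁ = +32.3°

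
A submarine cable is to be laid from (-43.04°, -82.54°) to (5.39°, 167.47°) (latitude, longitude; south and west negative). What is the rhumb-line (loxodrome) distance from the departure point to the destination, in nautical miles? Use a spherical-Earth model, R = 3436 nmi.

6673 nmi

Δψ = ln[tan(π/4+φ₂/2)/tan(π/4+φ₁/2)] = +0.9280;  Δφ = +0.8453 rad,  Δλ = -1.9197 rad
q = Δφ/Δψ = 0.9108
d = R·√(Δφ² + q²Δλ²) = 3436·1.94211 = 6673 nmi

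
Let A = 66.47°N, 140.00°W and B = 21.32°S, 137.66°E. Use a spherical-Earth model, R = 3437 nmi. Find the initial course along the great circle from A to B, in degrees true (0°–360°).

N = sin Δλ·cos φ₂ = -0.9233;  D = cos φ₁ sin φ₂ − sin φ₁ cos φ₂ cos Δλ = -0.2590
initial course = atan2(N, D) = 254.33°

254.3°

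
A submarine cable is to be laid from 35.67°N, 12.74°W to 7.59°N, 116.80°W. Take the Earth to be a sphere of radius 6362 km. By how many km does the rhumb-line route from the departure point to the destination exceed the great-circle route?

298 km

Great circle: cos σ = sin φ₁ sin φ₂ + cos φ₁ cos φ₂ cos Δλ,  σ = 1.6897 rad → d_gc = 10749.8 km
Rhumb line: Δψ = -0.5343, q = Δφ/Δψ = 0.9172, d_rh = R√(Δφ²+q²Δλ²) = 11047.4 km
Excess = 11047.4 − 10749.8 = 297.6 ≈ 298 km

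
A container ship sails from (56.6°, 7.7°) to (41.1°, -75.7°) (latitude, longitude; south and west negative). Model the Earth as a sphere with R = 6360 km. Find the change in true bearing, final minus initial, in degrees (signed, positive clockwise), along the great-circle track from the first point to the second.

Initial bearing θ₁ = atan2(sin Δλ cos φ₂, cos φ₁ sin φ₂ − sin φ₁ cos φ₂ cos Δλ) = 291.15°
Final bearing θ₂ = (initial bearing from the destination back to the start) + 180° = 222.95°
Δθ = θ₂ − θ₁ = -68.2°

-68.2°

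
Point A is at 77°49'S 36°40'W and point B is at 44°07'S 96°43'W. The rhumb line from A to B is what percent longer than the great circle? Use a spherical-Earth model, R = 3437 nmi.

Great circle: σ = 0.7135 rad → d_gc = Rσ = 2452.3 nmi
Rhumb: Δφ = +0.5882, Δλ = -1.0481, Δψ = +1.3778, q = Δφ/Δψ = 0.4269 → d_rh = R√(Δφ²+q²Δλ²) = 2540.0 nmi
Excess = (2540.0 − 2452.3) / 2452.3 = 87.7 / 2452.3 = 3.58% ≈ 3.6%

3.6%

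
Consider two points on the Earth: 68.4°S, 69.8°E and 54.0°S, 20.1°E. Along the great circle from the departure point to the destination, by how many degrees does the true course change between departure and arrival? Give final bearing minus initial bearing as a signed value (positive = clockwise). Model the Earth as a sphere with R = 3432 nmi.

Initial bearing θ₁ = atan2(sin Δλ cos φ₂, cos φ₁ sin φ₂ − sin φ₁ cos φ₂ cos Δλ) = 277.08°
Final bearing θ₂ = (initial bearing from the destination back to the start) + 180° = 321.57°
Δθ = θ₂ − θ₁ = +44.5°

+44.5°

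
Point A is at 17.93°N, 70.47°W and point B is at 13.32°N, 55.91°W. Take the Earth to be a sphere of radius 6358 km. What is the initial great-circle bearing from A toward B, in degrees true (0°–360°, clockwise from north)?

N = sin Δλ·cos φ₂ = +0.2446;  D = cos φ₁ sin φ₂ − sin φ₁ cos φ₂ cos Δλ = -0.0708
initial course = atan2(N, D) = 106.13°

106.1°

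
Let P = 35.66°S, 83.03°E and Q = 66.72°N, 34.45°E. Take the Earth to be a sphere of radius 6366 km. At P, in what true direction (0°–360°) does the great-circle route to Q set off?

341.7°

N = sin Δλ·cos φ₂ = -0.2964;  D = cos φ₁ sin φ₂ − sin φ₁ cos φ₂ cos Δλ = +0.8988
initial course = atan2(N, D) = 341.75°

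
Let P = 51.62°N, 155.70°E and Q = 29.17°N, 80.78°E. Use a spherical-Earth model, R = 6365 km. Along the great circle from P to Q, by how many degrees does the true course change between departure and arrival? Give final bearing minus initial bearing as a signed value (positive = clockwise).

At departure: θ₁ = atan2(sin Δλ cos φ₂, cos φ₁ sin φ₂ − sin φ₁ cos φ₂ cos Δλ) = 278.40°
At arrival: θ₂ = atan2(sin Δλ cos φ₁, −cos φ₂ sin φ₁ + sin φ₂ cos φ₁ cos Δλ) = 224.70°
Δθ = θ₂ − θ₁ = -53.7°

-53.7°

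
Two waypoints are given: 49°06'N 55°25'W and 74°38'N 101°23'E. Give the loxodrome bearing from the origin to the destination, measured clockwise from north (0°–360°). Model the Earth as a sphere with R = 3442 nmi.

69.6°

Meridional parts: M(φ₁)=+0.9865, M(φ₂)=+2.0032 → ΔM = +1.0167;  Δλ = +2.7367 rad
tan C = Δλ / ΔM = +2.6918 → C = 69.62°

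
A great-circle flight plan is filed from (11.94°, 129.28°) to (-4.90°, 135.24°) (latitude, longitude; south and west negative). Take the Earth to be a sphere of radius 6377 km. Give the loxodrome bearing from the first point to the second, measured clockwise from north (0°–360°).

160.6°

Δψ = ln[tan(π/4+φ₂/2)/tan(π/4+φ₁/2)] = -0.2955
Δλ = +0.1040 rad (taken the short way round)
course = atan2(Δλ, Δψ) = 160.61°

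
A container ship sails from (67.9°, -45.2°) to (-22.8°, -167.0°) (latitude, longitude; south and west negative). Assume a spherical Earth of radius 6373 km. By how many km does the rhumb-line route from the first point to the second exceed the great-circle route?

Great circle: cos σ = sin φ₁ sin φ₂ + cos φ₁ cos φ₂ cos Δλ,  σ = 2.1434 rad → d_gc = 13659.8 km
Rhumb line: Δψ = -2.0422, q = Δφ/Δψ = 0.7752, d_rh = R√(Δφ²+q²Δλ²) = 14562.5 km
Excess = 14562.5 − 13659.8 = 902.7 ≈ 903 km

903 km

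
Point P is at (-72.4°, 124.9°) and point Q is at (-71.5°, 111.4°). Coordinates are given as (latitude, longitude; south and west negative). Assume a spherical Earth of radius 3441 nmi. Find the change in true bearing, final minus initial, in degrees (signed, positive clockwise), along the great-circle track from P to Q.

+12.8°

Initial bearing θ₁ = atan2(sin Δλ cos φ₂, cos φ₁ sin φ₂ − sin φ₁ cos φ₂ cos Δλ) = 275.67°
Final bearing θ₂ = (initial bearing from the destination back to the start) + 180° = 288.51°
Δθ = θ₂ − θ₁ = +12.8°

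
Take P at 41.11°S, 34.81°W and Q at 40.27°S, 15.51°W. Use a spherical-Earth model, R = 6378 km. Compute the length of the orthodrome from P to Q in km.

1628 km

cos σ = sin φ₁ sin φ₂ + cos φ₁ cos φ₂ cos Δλ
      = sin(-41.11°)sin(-40.27°) + cos(-41.11°)cos(-40.27°)cos(19.30°) = 0.9676
σ = 14.628° → d = Rσ = 6378·0.25531 = 1628 km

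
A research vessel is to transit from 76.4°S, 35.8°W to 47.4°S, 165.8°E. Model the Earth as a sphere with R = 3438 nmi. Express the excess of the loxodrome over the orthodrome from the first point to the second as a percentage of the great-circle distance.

32.8%

Great circle: σ = 0.9674 rad → d_gc = Rσ = 3325.8 nmi
Rhumb: Δφ = +0.5061, Δλ = -2.7646, Δψ = +1.1847, q = Δφ/Δψ = 0.4272 → d_rh = R√(Δφ²+q²Δλ²) = 4417.9 nmi
Excess = (4417.9 − 3325.8) / 3325.8 = 1092.1 / 3325.8 = 32.84% ≈ 32.8%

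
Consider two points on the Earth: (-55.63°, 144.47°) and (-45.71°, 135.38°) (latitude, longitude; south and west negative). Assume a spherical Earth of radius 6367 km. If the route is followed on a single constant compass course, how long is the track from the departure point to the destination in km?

1273 km

Rhumb course C = atan2(Δλ, Δψ) with Δψ = ln[tan(π/4+φ₂/2)/tan(π/4+φ₁/2)] = +0.2745, Δλ = -0.1587 → C = 329.98°
d = R·|Δφ| / |cos C| = 6367·0.17314 / 0.86583 = 1273 km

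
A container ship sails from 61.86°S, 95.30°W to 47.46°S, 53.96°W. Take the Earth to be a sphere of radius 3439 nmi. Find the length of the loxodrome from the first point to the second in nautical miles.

1659 nmi

Rhumb course C = atan2(Δλ, Δψ) with Δψ = ln[tan(π/4+φ₂/2)/tan(π/4+φ₁/2)] = +0.4403, Δλ = +0.7215 → C = 58.60°
d = R·|Δφ| / |cos C| = 3439·0.25133 / 0.52094 = 1659 nmi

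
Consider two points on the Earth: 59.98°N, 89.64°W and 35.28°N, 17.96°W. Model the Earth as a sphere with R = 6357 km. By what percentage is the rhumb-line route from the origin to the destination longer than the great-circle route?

Great circle: σ = 0.8912 rad → d_gc = Rσ = 5665.5 km
Rhumb: Δφ = -0.4311, Δλ = +1.2511, Δψ = -0.6574, q = Δφ/Δψ = 0.6557 → d_rh = R√(Δφ²+q²Δλ²) = 5891.1 km
Excess = (5891.1 − 5665.5) / 5665.5 = 225.6 / 5665.5 = 3.98% ≈ 4.0%

4.0%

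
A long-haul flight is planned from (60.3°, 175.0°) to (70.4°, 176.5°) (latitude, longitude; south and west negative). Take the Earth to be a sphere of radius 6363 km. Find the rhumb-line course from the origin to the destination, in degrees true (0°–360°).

3.5°

Meridional parts: M(φ₁)=+1.3275, M(φ₂)=+1.7560 → ΔM = +0.4285;  Δλ = +0.0262 rad
tan C = Δλ / ΔM = +0.0611 → C = 3.50°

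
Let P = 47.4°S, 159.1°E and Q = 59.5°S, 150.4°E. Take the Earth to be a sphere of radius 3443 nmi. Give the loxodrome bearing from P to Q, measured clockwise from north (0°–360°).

203.0°

Δψ = ln[tan(π/4+φ₂/2)/tan(π/4+φ₁/2)] = -0.3577
Δλ = -0.1518 rad (taken the short way round)
course = atan2(Δλ, Δψ) = 203.00°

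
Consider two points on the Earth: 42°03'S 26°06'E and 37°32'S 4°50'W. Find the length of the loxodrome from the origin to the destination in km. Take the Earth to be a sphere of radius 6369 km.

Rhumb course C = atan2(Δλ, Δψ) with Δψ = ln[tan(π/4+φ₂/2)/tan(π/4+φ₁/2)] = +0.1027, Δλ = -0.5399 → C = 280.77°
d = R·|Δφ| / |cos C| = 6369·0.07883 / 0.18680 = 2688 km

2688 km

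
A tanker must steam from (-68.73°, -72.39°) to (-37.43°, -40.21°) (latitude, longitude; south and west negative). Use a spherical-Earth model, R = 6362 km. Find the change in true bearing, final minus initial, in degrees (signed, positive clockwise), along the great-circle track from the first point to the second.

At departure: θ₁ = atan2(sin Δλ cos φ₂, cos φ₁ sin φ₂ − sin φ₁ cos φ₂ cos Δλ) = 46.18°
At arrival: θ₂ = atan2(sin Δλ cos φ₁, −cos φ₂ sin φ₁ + sin φ₂ cos φ₁ cos Δλ) = 19.25°
Δθ = θ₂ − θ₁ = -26.9°

-26.9°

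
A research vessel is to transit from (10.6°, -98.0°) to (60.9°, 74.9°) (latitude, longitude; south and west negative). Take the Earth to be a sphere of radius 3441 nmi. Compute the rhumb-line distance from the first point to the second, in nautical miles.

Δψ = ln[tan(π/4+φ₂/2)/tan(π/4+φ₁/2)] = +1.1627;  Δφ = +0.8779 rad,  Δλ = +3.0177 rad
q = Δφ/Δψ = 0.7550
d = R·√(Δφ² + q²Δλ²) = 3441·2.44171 = 8402 nmi

8402 nmi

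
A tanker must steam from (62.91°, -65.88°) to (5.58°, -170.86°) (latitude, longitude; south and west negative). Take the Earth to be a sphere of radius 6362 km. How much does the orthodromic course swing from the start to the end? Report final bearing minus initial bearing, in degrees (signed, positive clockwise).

At departure: θ₁ = atan2(sin Δλ cos φ₂, cos φ₁ sin φ₂ − sin φ₁ cos φ₂ cos Δλ) = 285.87°
At arrival: θ₂ = atan2(sin Δλ cos φ₁, −cos φ₂ sin φ₁ + sin φ₂ cos φ₁ cos Δλ) = 206.11°
Δθ = θ₂ − θ₁ = -79.8°

-79.8°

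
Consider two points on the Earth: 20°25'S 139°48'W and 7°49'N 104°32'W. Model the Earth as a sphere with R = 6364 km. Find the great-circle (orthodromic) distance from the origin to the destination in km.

4966 km

cos σ = sin φ₁ sin φ₂ + cos φ₁ cos φ₂ cos Δλ
      = sin(-20.42°)sin(7.82°) + cos(-20.42°)cos(7.82°)cos(35.27°) = 0.7106
σ = 44.714° → d = Rσ = 6364·0.78040 = 4966 km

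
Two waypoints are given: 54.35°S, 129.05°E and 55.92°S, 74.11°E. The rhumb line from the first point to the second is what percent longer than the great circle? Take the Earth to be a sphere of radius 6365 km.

2.7%

Great circle: σ = 0.5343 rad → d_gc = Rσ = 3400.6 km
Rhumb: Δφ = -0.0274, Δλ = -0.9589, Δψ = -0.0479, q = Δφ/Δψ = 0.5716 → d_rh = R√(Δφ²+q²Δλ²) = 3492.7 km
Excess = (3492.7 − 3400.6) / 3400.6 = 92.1 / 3400.6 = 2.71% ≈ 2.7%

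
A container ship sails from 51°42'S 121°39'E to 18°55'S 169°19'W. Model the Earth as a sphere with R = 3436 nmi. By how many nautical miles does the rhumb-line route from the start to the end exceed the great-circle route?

89 nmi

Great circle: cos σ = sin φ₁ sin φ₂ + cos φ₁ cos φ₂ cos Δλ,  σ = 1.0881 rad → d_gc = 3738.5 nmi
Rhumb line: Δψ = +0.7214, q = Δφ/Δψ = 0.7932, d_rh = R√(Δφ²+q²Δλ²) = 3827.3 nmi
Excess = 3827.3 − 3738.5 = 88.8 ≈ 89 nmi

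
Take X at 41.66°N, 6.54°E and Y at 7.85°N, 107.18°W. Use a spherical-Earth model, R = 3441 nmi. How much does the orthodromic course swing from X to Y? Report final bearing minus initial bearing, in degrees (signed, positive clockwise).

Initial bearing θ₁ = atan2(sin Δλ cos φ₂, cos φ₁ sin φ₂ − sin φ₁ cos φ₂ cos Δλ) = 292.03°
Final bearing θ₂ = (initial bearing from the destination back to the start) + 180° = 224.36°
Δθ = θ₂ − θ₁ = -67.7°

-67.7°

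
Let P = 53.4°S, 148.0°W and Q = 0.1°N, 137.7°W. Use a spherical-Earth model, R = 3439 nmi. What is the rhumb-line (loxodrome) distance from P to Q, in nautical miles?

Δψ = ln[tan(π/4+φ₂/2)/tan(π/4+φ₁/2)] = +1.1082;  Δφ = +0.9338 rad,  Δλ = +0.1798 rad
q = Δφ/Δψ = 0.8426
d = R·√(Δφ² + q²Δλ²) = 3439·0.94596 = 3253 nmi

3253 nmi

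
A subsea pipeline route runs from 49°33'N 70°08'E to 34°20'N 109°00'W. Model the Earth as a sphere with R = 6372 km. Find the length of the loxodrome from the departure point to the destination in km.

Δψ = ln[tan(π/4+φ₂/2)/tan(π/4+φ₁/2)] = -0.3598;  Δφ = -0.2656 rad,  Δλ = -3.1265 rad
q = Δφ/Δψ = 0.7381
d = R·√(Δφ² + q²Δλ²) = 6372·2.32278 = 14801 km

14801 km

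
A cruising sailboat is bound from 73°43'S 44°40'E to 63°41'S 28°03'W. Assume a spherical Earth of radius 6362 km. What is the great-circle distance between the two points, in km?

2908 km

cos σ = sin φ₁ sin φ₂ + cos φ₁ cos φ₂ cos Δλ
      = sin(-73.72°)sin(-63.68°) + cos(-73.72°)cos(-63.68°)cos(-72.72°) = 0.8973
σ = 26.190° → d = Rσ = 6362·0.45711 = 2908 km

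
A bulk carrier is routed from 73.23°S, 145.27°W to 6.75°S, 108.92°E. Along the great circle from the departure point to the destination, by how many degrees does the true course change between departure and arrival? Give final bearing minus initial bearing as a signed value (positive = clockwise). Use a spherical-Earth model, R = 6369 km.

+90.9°

Initial bearing θ₁ = atan2(sin Δλ cos φ₂, cos φ₁ sin φ₂ − sin φ₁ cos φ₂ cos Δλ) = 252.95°
Final bearing θ₂ = (initial bearing from the destination back to the start) + 180° = 343.87°
Δθ = θ₂ − θ₁ = +90.9°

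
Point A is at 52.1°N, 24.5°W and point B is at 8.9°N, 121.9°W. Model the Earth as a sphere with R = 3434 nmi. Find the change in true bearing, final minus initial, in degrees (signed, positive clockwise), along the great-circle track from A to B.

At departure: θ₁ = atan2(sin Δλ cos φ₂, cos φ₁ sin φ₂ − sin φ₁ cos φ₂ cos Δλ) = 281.28°
At arrival: θ₂ = atan2(sin Δλ cos φ₁, −cos φ₂ sin φ₁ + sin φ₂ cos φ₁ cos Δλ) = 217.57°
Δθ = θ₂ − θ₁ = -63.7°

-63.7°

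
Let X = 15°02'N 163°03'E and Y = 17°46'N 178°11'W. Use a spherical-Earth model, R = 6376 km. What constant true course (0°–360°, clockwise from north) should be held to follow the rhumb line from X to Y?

81.4°

Meridional parts: M(φ₁)=+0.2654, M(φ₂)=+0.3152 → ΔM = +0.0497;  Δλ = +0.3275 rad
tan C = Δλ / ΔM = +6.5858 → C = 81.37°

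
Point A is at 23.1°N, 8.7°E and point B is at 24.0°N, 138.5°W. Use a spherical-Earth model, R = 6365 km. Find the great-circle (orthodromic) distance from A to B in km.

Haversine: a = sin²(Δφ/2)+cos φ₁ cos φ₂ sin²(Δλ/2) = 0.77337;  σ = 2·atan2(√a,√(1−a))
σ = 123.144° → d = Rσ = 6365·2.14927 = 13680 km

13680 km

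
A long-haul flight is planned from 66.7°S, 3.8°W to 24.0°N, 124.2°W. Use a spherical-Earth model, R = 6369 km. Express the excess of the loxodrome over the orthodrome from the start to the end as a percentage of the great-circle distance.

6.0%

Great circle: σ = 2.1609 rad → d_gc = Rσ = 13762.6 km
Rhumb: Δφ = +1.5830, Δλ = -2.1014, Δψ = +2.0107, q = Δφ/Δψ = 0.7873 → d_rh = R√(Δφ²+q²Δλ²) = 14583.5 km
Excess = (14583.5 − 13762.6) / 13762.6 = 820.9 / 13762.6 = 5.96% ≈ 6.0%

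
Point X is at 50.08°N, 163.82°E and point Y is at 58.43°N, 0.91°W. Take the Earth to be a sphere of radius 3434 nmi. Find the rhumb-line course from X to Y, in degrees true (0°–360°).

275.0°

Δψ = ln[tan(π/4+φ₂/2)/tan(π/4+φ₁/2)] = +0.2506
Δλ = -2.8751 rad (taken the short way round)
course = atan2(Δλ, Δψ) = 274.98°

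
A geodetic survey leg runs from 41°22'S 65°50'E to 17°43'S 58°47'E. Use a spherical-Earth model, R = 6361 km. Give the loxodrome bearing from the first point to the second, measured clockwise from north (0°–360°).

345.6°

Meridional parts: M(φ₁)=-0.7944, M(φ₂)=-0.3143 → ΔM = +0.4801;  Δλ = -0.1230 rad
tan C = Δλ / ΔM = -0.2563 → C = 345.63°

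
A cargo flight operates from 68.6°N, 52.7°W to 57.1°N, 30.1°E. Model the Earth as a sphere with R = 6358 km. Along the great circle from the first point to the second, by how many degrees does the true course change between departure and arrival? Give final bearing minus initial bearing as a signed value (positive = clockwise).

Initial bearing θ₁ = atan2(sin Δλ cos φ₂, cos φ₁ sin φ₂ − sin φ₁ cos φ₂ cos Δλ) = 65.73°
Final bearing θ₂ = (initial bearing from the destination back to the start) + 180° = 142.24°
Δθ = θ₂ − θ₁ = +76.5°

+76.5°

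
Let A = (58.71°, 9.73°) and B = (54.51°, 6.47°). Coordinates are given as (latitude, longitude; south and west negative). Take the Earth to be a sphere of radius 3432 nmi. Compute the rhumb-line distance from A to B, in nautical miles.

274 nmi

Δψ = ln[tan(π/4+φ₂/2)/tan(π/4+φ₁/2)] = -0.1334;  Δφ = -0.0733 rad,  Δλ = -0.0569 rad
q = Δφ/Δψ = 0.5496
d = R·√(Δφ² + q²Δλ²) = 3432·0.07970 = 274 nmi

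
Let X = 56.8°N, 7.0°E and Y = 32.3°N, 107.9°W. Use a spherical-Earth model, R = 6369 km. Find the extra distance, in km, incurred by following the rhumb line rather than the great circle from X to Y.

921 km

Great circle: cos σ = sin φ₁ sin φ₂ + cos φ₁ cos φ₂ cos Δλ,  σ = 1.3158 rad → d_gc = 8380.2 km
Rhumb line: Δψ = -0.6141, q = Δφ/Δψ = 0.6964, d_rh = R√(Δφ²+q²Δλ²) = 9301.6 km
Excess = 9301.6 − 8380.2 = 921.4 ≈ 921 km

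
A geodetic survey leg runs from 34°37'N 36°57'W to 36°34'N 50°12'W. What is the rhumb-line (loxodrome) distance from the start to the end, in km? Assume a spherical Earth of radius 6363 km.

Rhumb course C = atan2(Δλ, Δψ) with Δψ = ln[tan(π/4+φ₂/2)/tan(π/4+φ₁/2)] = +0.0419, Δλ = -0.2313 → C = 280.26°
d = R·|Δφ| / |cos C| = 6363·0.03403 / 0.17810 = 1216 km

1216 km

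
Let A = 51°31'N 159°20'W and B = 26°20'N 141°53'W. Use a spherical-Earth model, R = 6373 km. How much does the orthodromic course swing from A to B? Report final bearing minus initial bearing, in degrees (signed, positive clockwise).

Initial bearing θ₁ = atan2(sin Δλ cos φ₂, cos φ₁ sin φ₂ − sin φ₁ cos φ₂ cos Δλ) = 145.65°
Final bearing θ₂ = (initial bearing from the destination back to the start) + 180° = 156.93°
Δθ = θ₂ − θ₁ = +11.3°

+11.3°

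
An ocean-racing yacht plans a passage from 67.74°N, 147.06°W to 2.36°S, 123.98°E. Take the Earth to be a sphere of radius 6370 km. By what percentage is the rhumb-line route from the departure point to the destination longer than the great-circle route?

Great circle: σ = 1.6020 rad → d_gc = Rσ = 10205.0 km
Rhumb: Δφ = -1.2235, Δλ = -1.5526, Δψ = -1.6671, q = Δφ/Δψ = 0.7339 → d_rh = R√(Δφ²+q²Δλ²) = 10650.1 km
Excess = (10650.1 − 10205.0) / 10205.0 = 445.1 / 10205.0 = 4.36% ≈ 4.4%

4.4%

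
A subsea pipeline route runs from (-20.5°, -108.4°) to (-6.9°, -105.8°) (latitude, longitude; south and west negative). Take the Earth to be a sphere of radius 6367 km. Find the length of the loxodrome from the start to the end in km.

Rhumb course C = atan2(Δλ, Δψ) with Δψ = ln[tan(π/4+φ₂/2)/tan(π/4+φ₁/2)] = +0.2450, Δλ = +0.0454 → C = 10.49°
d = R·|Δφ| / |cos C| = 6367·0.23736 / 0.98327 = 1537 km

1537 km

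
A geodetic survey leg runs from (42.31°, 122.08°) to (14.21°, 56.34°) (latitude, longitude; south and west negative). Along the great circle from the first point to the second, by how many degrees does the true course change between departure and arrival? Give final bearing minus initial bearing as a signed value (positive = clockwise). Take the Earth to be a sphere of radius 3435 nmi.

-35.0°

At departure: θ₁ = atan2(sin Δλ cos φ₂, cos φ₁ sin φ₂ − sin φ₁ cos φ₂ cos Δλ) = 264.40°
At arrival: θ₂ = atan2(sin Δλ cos φ₁, −cos φ₂ sin φ₁ + sin φ₂ cos φ₁ cos Δλ) = 229.40°
Δθ = θ₂ − θ₁ = -35.0°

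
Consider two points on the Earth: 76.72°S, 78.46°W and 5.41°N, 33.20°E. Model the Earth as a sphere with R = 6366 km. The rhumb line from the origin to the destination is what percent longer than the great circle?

8.6%

Great circle: σ = 1.7479 rad → d_gc = Rσ = 11127.1 km
Rhumb: Δφ = +1.4334, Δλ = +1.9488, Δψ = +2.2452, q = Δφ/Δψ = 0.6384 → d_rh = R√(Δφ²+q²Δλ²) = 12083.4 km
Excess = (12083.4 − 11127.1) / 11127.1 = 956.3 / 11127.1 = 8.59% ≈ 8.6%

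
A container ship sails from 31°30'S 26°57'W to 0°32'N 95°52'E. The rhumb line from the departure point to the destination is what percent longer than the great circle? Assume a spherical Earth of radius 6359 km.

2.6%

Great circle: σ = 2.0566 rad → d_gc = Rσ = 13078.0 km
Rhumb: Δφ = +0.5591, Δλ = +2.1436, Δψ = +0.5891, q = Δφ/Δψ = 0.9491 → d_rh = R√(Δφ²+q²Δλ²) = 13416.5 km
Excess = (13416.5 − 13078.0) / 13078.0 = 338.5 / 13078.0 = 2.59% ≈ 2.6%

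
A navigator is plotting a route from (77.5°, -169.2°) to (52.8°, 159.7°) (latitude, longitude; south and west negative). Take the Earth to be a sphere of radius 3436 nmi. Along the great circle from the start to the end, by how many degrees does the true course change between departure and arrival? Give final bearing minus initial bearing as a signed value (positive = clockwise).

-29.0°

Initial bearing θ₁ = atan2(sin Δλ cos φ₂, cos φ₁ sin φ₂ − sin φ₁ cos φ₂ cos Δλ) = 223.16°
Final bearing θ₂ = (initial bearing from the destination back to the start) + 180° = 194.17°
Δθ = θ₂ − θ₁ = -29.0°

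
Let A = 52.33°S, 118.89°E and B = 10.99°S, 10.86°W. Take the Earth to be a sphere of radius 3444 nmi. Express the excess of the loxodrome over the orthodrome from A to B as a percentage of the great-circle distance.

Great circle: σ = 1.8057 rad → d_gc = Rσ = 6218.7 nmi
Rhumb: Δφ = +0.7215, Δλ = -2.2646, Δψ = +0.8826, q = Δφ/Δψ = 0.8175 → d_rh = R√(Δφ²+q²Δλ²) = 6843.2 nmi
Excess = (6843.2 − 6218.7) / 6218.7 = 624.5 / 6218.7 = 10.04% ≈ 10.0%

10.0%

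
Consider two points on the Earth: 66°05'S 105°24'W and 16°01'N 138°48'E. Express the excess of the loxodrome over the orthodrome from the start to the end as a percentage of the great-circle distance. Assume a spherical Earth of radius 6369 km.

Great circle: σ = 2.0063 rad → d_gc = Rσ = 12777.8 km
Rhumb: Δφ = +1.4329, Δλ = -2.0211, Δψ = +1.8354, q = Δφ/Δψ = 0.7807 → d_rh = R√(Δφ²+q²Δλ²) = 13575.1 km
Excess = (13575.1 − 12777.8) / 12777.8 = 797.3 / 12777.8 = 6.24% ≈ 6.2%

6.2%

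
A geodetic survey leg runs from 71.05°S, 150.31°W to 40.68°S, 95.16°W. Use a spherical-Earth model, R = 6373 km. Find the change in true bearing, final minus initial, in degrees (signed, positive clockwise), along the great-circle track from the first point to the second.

Initial bearing θ₁ = atan2(sin Δλ cos φ₂, cos φ₁ sin φ₂ − sin φ₁ cos φ₂ cos Δλ) = 72.34°
Final bearing θ₂ = (initial bearing from the destination back to the start) + 180° = 24.08°
Δθ = θ₂ − θ₁ = -48.3°

-48.3°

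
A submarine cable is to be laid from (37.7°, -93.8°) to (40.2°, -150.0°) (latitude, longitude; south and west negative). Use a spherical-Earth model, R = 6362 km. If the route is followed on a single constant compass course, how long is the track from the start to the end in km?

Rhumb course C = atan2(Δλ, Δψ) with Δψ = ln[tan(π/4+φ₂/2)/tan(π/4+φ₁/2)] = +0.0561, Δλ = -0.9809 → C = 273.27°
d = R·|Δφ| / |cos C| = 6362·0.04363 / 0.05712 = 4860 km

4860 km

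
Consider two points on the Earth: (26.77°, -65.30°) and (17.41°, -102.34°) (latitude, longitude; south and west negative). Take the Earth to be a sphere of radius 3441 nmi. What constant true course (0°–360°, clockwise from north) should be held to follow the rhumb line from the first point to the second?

Δψ = ln[tan(π/4+φ₂/2)/tan(π/4+φ₁/2)] = -0.1766
Δλ = -0.6465 rad (taken the short way round)
course = atan2(Δλ, Δψ) = 254.72°

254.7°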